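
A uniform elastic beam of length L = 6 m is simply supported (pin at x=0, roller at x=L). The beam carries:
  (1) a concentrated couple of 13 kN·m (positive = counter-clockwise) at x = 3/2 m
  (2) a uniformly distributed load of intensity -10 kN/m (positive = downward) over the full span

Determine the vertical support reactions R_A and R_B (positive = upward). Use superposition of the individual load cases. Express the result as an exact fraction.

Load 1 — applied couple M₀=13 kN·m at a=3/2 m (b=L-a=9/2):
  R_A = M₀/L = 13/6 kN
  R_B = -M₀/L = -13/6 kN
Load 2 — uniform load w=-10 kN/m over full span:
  R_A = wL/2 = (-10)·6/2 = -30 kN
  R_B = wL/2 = (-10)·6/2 = -30 kN
Superposition: R_A = -167/6 kN, R_B = -193/6 kN

R_A = -167/6 kN, R_B = -193/6 kN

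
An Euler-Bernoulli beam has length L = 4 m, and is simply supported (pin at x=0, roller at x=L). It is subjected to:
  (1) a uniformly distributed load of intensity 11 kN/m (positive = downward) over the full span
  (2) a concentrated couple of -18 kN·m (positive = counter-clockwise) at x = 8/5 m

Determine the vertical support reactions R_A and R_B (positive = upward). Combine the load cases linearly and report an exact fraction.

Load 1 — uniform load w=11 kN/m over full span:
  R_A = wL/2 = 11·4/2 = 22 kN
  R_B = wL/2 = 11·4/2 = 22 kN
Load 2 — applied couple M₀=-18 kN·m at a=8/5 m (b=L-a=12/5):
  R_A = M₀/L = (-18)/4 = -9/2 kN
  R_B = -M₀/L = -(-18)/4 = 9/2 kN
Superposition: R_A = 35/2 kN, R_B = 53/2 kN

R_A = 35/2 kN, R_B = 53/2 kN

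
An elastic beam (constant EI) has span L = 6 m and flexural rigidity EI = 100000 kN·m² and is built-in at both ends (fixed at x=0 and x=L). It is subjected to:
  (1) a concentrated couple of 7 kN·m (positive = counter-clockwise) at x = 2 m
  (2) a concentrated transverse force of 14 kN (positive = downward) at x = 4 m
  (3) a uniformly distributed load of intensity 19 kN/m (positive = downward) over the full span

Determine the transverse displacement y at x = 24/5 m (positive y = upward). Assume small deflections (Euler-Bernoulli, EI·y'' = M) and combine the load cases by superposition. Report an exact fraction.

y(24/5) = -29069/93750000 m

Load 1 — applied couple M₀=7 kN·m at a=2 m (b=L-a=4):
  y_1 = (R_Ax³/6 - M_Ax²/2 - M₀(x-a)²/2)/EI  [x>a] with R_A=14/9, M_A=0 = ((14/9)·(24/5)³/6 - 0·(24/5)²/2 - 7·((24/5)-2)²/2)/100000 = 77/6250000 m
Load 2 — point force P=14 kN at a=4 m (b=L-a=2):
  y_2 = -Pa²(L-x)²(3bL-(3b+a)(L-x))/(6L³EI)  [x>a] = -14·4²·(6-(24/5))²·(3·2·6-(3·2+4)·(6-(24/5)))/(6·6³·100000) = -14/234375 m
Load 3 — uniform load w=19 kN/m over full span:
  y_3 = -wx²(L-x)²/(24EI) = -19·(24/5)²·(6-(24/5))²/(24·100000) = -513/1953125 m
Superposition: y = Σ y_i = -29069/93750000 m ≈ -0.000310 m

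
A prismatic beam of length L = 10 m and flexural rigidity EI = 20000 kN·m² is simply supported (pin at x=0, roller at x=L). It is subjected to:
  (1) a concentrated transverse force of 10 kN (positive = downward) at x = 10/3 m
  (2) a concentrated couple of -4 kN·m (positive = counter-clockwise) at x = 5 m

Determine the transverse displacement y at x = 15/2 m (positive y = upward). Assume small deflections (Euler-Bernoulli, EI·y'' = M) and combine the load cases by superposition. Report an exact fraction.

y(15/2) = -191/32400 m

Load 1 — point force P=10 kN at a=10/3 m (b=L-a=20/3):
  y_1 = -Pa(L-x)(2Lx-a²-x²)/(6LEI)  [x>a] = -10·(10/3)·(10-(15/2))·(2·10·(15/2)-(10/3)²-(15/2)²)/(6·10·20000) = -119/20736 m
Load 2 — applied couple M₀=-4 kN·m at a=5 m (b=L-a=5):
  y_2 = (M₀x³/(6L)-M₀(x-a)²/2+C₁x)/EI  [x>a] with C₁=M₀(3b²-L²)/(6L)=5/3 = ((-4)·(15/2)³/(6·10)-(-4)·((15/2)-5)²/2+(5/3)·(15/2))/20000 = -1/6400 m
Superposition: y = Σ y_i = -191/32400 m ≈ -0.005895 m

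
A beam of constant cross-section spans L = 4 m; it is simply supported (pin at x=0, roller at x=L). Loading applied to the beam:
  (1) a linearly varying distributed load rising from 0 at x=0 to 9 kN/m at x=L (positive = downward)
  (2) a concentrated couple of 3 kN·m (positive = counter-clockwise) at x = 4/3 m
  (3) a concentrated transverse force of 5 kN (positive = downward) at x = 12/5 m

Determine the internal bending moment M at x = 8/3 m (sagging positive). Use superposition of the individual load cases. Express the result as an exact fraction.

M(8/3) = 107/9 kN·m

Load 1 — triangular load w₀=9 kN/m (0→w₀ over full span):
  M_1 = w₀Lx/6 - w₀x³/(6L) = 9·4·(8/3)/6 - 9·(8/3)³/(6·4) = 80/9 kN·m
Load 2 — applied couple M₀=3 kN·m at a=4/3 m (b=L-a=8/3):
  M_2 = M₀x/L - M₀  [x>a] = 3·(8/3)/4 - 3 = -1 kN·m
Load 3 — point force P=5 kN at a=12/5 m (b=L-a=8/5):
  M_3 = Pa(L-x)/L  [x>a] = 5·(12/5)·(4-(8/3))/4 = 4 kN·m
Superposition: M = Σ M_i = 107/9 kN·m ≈ 11.888889 kN·m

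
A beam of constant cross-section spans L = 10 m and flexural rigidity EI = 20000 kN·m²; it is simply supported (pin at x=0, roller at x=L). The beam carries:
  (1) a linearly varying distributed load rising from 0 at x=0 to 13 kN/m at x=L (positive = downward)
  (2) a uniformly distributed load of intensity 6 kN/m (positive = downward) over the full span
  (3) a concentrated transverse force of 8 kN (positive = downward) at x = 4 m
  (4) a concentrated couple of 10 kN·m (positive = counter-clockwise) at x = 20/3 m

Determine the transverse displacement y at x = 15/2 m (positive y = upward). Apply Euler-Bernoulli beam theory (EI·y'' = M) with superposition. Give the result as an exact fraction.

y(15/2) = -6019321/92160000 m

Load 1 — triangular load w₀=13 kN/m (0→w₀ over full span):
  y_1 = -w₀x(7L⁴-10L²x²+3x⁴)/(360LEI) = -13·(15/2)·(7·10⁴-10·10²·(15/2)²+3·(15/2)⁴)/(360·10·20000) = -1547/49152 m
Load 2 — uniform load w=6 kN/m over full span:
  y_2 = -wx(L³-2Lx²+x³)/(24EI) = -6·(15/2)·(10³-2·10·(15/2)²+(15/2)³)/(24·20000) = -57/2048 m
Load 3 — point force P=8 kN at a=4 m (b=L-a=6):
  y_3 = -Pa(L-x)(2Lx-a²-x²)/(6LEI)  [x>a] = -8·4·(10-(15/2))·(2·10·(15/2)-4²-(15/2)²)/(6·10·20000) = -311/60000 m
Load 4 — applied couple M₀=10 kN·m at a=20/3 m (b=L-a=10/3):
  y_4 = (M₀x³/(6L)-M₀(x-a)²/2+C₁x)/EI  [x>a] with C₁=M₀(3b²-L²)/(6L)=-100/9 = (10·(15/2)³/(6·10)-10·((15/2)-(20/3))²/2+(-100/9)·(15/2))/20000 = -19/23040 m
Superposition: y = Σ y_i = -6019321/92160000 m ≈ -0.065314 m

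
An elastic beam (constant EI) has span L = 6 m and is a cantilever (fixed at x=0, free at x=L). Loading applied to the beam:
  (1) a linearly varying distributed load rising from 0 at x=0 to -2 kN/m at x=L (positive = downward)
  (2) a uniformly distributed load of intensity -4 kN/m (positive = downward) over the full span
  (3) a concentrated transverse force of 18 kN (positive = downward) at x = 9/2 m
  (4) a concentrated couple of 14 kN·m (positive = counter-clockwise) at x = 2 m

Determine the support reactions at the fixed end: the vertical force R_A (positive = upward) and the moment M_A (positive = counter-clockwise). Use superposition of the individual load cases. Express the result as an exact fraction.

Load 1 — triangular load w₀=-2 kN/m (0→w₀ over full span):
  R_A = w₀L/2 = (-2)·6/2 = -6 kN
  M_A = w₀L²/3 = (-2)·6²/3 = -24 kN·m
Load 2 — uniform load w=-4 kN/m over full span:
  R_A = wL = (-4)·6 = -24 kN
  M_A = wL²/2 = (-4)·6²/2 = -72 kN·m
Load 3 — point force P=18 kN at a=9/2 m (b=L-a=3/2):
  R_A = P = 18 kN
  M_A = Pa = 18·(9/2) = 81 kN·m
Load 4 — applied couple M₀=14 kN·m at a=2 m (b=L-a=4):
  R_A = 0 kN
  M_A = -M₀ = -14 kN·m
Superposition: R_A = -12 kN, M_A = -29 kN·m

R_A = -12 kN, M_A = -29 kN·m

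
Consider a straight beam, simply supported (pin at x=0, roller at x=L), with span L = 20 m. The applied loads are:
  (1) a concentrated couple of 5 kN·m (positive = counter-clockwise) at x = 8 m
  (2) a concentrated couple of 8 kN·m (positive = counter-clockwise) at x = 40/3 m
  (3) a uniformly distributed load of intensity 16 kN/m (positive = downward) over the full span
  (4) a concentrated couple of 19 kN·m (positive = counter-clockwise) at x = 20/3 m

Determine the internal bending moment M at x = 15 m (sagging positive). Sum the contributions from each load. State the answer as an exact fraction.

M(15) = 592 kN·m

Load 1 — applied couple M₀=5 kN·m at a=8 m (b=L-a=12):
  M_1 = M₀x/L - M₀  [x>a] = 5·15/20 - 5 = -5/4 kN·m
Load 2 — applied couple M₀=8 kN·m at a=40/3 m (b=L-a=20/3):
  M_2 = M₀x/L - M₀  [x>a] = 8·15/20 - 8 = -2 kN·m
Load 3 — uniform load w=16 kN/m over full span:
  M_3 = wx(L-x)/2 = 16·15·(20-15)/2 = 600 kN·m
Load 4 — applied couple M₀=19 kN·m at a=20/3 m (b=L-a=40/3):
  M_4 = M₀x/L - M₀  [x>a] = 19·15/20 - 19 = -19/4 kN·m
Superposition: M = Σ M_i = 592 kN·m ≈ 592.000000 kN·m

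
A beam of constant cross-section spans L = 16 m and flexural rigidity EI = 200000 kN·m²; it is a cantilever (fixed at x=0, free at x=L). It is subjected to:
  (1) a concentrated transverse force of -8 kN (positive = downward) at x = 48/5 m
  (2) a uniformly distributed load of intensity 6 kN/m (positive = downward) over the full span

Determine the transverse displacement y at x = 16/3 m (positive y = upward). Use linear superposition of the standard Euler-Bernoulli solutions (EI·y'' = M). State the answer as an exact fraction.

y(16/3) = -49408/1265625 m

Load 1 — point force P=-8 kN at a=48/5 m (b=L-a=32/5):
  y_1 = -Px²(3a-x)/(6EI)  [x≤a] = -(-8)·(16/3)²·(3·(48/5)-(16/3))/(6·200000) = 5632/1265625 m
Load 2 — uniform load w=6 kN/m over full span:
  y_2 = -wx²(x²-4Lx+6L²)/(24EI) = -6·(16/3)²·((16/3)²-4·16·(16/3)+6·16²)/(24·200000) = -11008/253125 m
Superposition: y = Σ y_i = -49408/1265625 m ≈ -0.039038 m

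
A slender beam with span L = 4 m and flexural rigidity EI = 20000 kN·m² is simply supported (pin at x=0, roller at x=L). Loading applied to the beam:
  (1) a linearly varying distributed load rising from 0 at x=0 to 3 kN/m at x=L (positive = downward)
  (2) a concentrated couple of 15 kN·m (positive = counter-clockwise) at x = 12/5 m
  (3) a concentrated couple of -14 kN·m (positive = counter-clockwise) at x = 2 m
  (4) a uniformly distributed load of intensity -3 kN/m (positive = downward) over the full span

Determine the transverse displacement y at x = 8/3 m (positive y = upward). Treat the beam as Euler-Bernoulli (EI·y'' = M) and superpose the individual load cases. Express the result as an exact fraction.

Load 1 — triangular load w₀=3 kN/m (0→w₀ over full span):
  y_1 = -w₀x(7L⁴-10L²x²+3x⁴)/(360LEI) = -3·(8/3)·(7·4⁴-10·4²·(8/3)²+3·(8/3)⁴)/(360·4·20000) = -34/151875 m
Load 2 — applied couple M₀=15 kN·m at a=12/5 m (b=L-a=8/5):
  y_2 = (M₀x³/(6L)-M₀(x-a)²/2+C₁x)/EI  [x>a] with C₁=M₀(3b²-L²)/(6L)=-26/5 = (15·(8/3)³/(6·4)-15·((8/3)-(12/5))²/2+(-26/5)·(8/3))/20000 = -43/337500 m
Load 3 — applied couple M₀=-14 kN·m at a=2 m (b=L-a=2):
  y_3 = (M₀x³/(6L)-M₀(x-a)²/2+C₁x)/EI  [x>a] with C₁=M₀(3b²-L²)/(6L)=7/3 = ((-14)·(8/3)³/(6·4)-(-14)·((8/3)-2)²/2+(7/3)·(8/3))/20000 = -7/81000 m
Load 4 — uniform load w=-3 kN/m over full span:
  y_4 = -wx(L³-2Lx²+x³)/(24EI) = -(-3)·(8/3)·(4³-2·4·(8/3)²+(8/3)³)/(24·20000) = 22/50625 m
Superposition: y = Σ y_i = -19/6075000 m ≈ -0.000003 m

y(8/3) = -19/6075000 m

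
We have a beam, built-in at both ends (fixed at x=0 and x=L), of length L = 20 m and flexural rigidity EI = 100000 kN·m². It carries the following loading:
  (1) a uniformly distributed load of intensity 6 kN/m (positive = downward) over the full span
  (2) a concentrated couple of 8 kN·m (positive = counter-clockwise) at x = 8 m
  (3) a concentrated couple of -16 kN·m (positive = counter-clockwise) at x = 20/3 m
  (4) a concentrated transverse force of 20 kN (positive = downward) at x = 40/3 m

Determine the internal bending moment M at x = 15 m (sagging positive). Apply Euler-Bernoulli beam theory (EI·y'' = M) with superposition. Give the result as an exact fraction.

Load 1 — uniform load w=6 kN/m over full span:
  M_1 = wLx/2 - wL²/12 - wx²/2 = 6·20·15/2 - 6·20²/12 - 6·15²/2 = 25 kN·m
Load 2 — applied couple M₀=8 kN·m at a=8 m (b=L-a=12):
  M_2 = R_Ax - M_A - M₀  [x>a] with R_A=72/125, M_A=24/25 = (72/125)·15 - (24/25) - 8 = -8/25 kN·m
Load 3 — applied couple M₀=-16 kN·m at a=20/3 m (b=L-a=40/3):
  M_3 = R_Ax - M_A - M₀  [x>a] with R_A=-16/15, M_A=0 = (-16/15)·15 - 0 - (-16) = 0 kN·m
Load 4 — point force P=20 kN at a=40/3 m (b=L-a=20/3):
  M_4 = Pa²(a+3b)(L-x)/L³ - Pa²b/L²  [x>a] = 20·(40/3)²·((40/3)+3·(20/3))·(20-15)/20³ - 20·(40/3)²·(20/3)/20² = 400/27 kN·m
Superposition: M = Σ M_i = 26659/675 kN·m ≈ 39.494815 kN·m

M(15) = 26659/675 kN·m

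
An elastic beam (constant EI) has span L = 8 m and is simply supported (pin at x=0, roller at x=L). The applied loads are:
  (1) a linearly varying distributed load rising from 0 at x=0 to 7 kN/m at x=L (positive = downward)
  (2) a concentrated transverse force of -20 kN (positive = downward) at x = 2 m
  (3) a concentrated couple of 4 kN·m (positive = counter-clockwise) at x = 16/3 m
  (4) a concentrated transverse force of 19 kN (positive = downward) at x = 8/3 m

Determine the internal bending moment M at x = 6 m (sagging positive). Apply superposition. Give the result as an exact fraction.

Load 1 — triangular load w₀=7 kN/m (0→w₀ over full span):
  M_1 = w₀Lx/6 - w₀x³/(6L) = 7·8·6/6 - 7·6³/(6·8) = 49/2 kN·m
Load 2 — point force P=-20 kN at a=2 m (b=L-a=6):
  M_2 = Pa(L-x)/L  [x>a] = (-20)·2·(8-6)/8 = -10 kN·m
Load 3 — applied couple M₀=4 kN·m at a=16/3 m (b=L-a=8/3):
  M_3 = M₀x/L - M₀  [x>a] = 4·6/8 - 4 = -1 kN·m
Load 4 — point force P=19 kN at a=8/3 m (b=L-a=16/3):
  M_4 = Pa(L-x)/L  [x>a] = 19·(8/3)·(8-6)/8 = 38/3 kN·m
Superposition: M = Σ M_i = 157/6 kN·m ≈ 26.166667 kN·m

M(6) = 157/6 kN·m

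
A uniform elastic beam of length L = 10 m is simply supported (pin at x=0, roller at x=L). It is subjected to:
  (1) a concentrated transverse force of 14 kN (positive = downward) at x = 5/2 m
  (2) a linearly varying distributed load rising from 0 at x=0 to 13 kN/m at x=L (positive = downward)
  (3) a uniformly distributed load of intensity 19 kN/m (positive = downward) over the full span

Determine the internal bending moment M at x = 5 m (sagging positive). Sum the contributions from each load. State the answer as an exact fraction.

M(5) = 1345/4 kN·m

Load 1 — point force P=14 kN at a=5/2 m (b=L-a=15/2):
  M_1 = Pa(L-x)/L  [x>a] = 14·(5/2)·(10-5)/10 = 35/2 kN·m
Load 2 — triangular load w₀=13 kN/m (0→w₀ over full span):
  M_2 = w₀Lx/6 - w₀x³/(6L) = 13·10·5/6 - 13·5³/(6·10) = 325/4 kN·m
Load 3 — uniform load w=19 kN/m over full span:
  M_3 = wx(L-x)/2 = 19·5·(10-5)/2 = 475/2 kN·m
Superposition: M = Σ M_i = 1345/4 kN·m ≈ 336.250000 kN·m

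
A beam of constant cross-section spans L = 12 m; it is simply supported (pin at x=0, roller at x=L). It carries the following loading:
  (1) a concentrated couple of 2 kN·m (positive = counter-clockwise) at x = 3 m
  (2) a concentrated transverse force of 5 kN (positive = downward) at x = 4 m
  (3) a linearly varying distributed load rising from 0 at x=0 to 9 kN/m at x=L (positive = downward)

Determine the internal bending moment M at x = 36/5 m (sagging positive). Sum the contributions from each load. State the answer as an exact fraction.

M(36/5) = 11268/125 kN·m

Load 1 — applied couple M₀=2 kN·m at a=3 m (b=L-a=9):
  M_1 = M₀x/L - M₀  [x>a] = 2·(36/5)/12 - 2 = -4/5 kN·m
Load 2 — point force P=5 kN at a=4 m (b=L-a=8):
  M_2 = Pa(L-x)/L  [x>a] = 5·4·(12-(36/5))/12 = 8 kN·m
Load 3 — triangular load w₀=9 kN/m (0→w₀ over full span):
  M_3 = w₀Lx/6 - w₀x³/(6L) = 9·12·(36/5)/6 - 9·(36/5)³/(6·12) = 10368/125 kN·m
Superposition: M = Σ M_i = 11268/125 kN·m ≈ 90.144000 kN·m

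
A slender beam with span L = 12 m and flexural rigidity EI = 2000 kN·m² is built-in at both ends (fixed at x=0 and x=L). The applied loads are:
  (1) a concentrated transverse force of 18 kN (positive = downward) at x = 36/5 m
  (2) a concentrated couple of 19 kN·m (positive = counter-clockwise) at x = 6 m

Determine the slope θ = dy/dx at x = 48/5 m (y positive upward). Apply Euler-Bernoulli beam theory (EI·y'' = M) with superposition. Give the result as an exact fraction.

Load 1 — point force P=18 kN at a=36/5 m (b=L-a=24/5):
  θ_1 = Pa²(L-x)(2bL-(3b+a)(L-x))/(2L³EI)  [x>a] = 18·(36/5)²·(12-(48/5))·(2·(24/5)·12-(3·(24/5)+(36/5))·(12-(48/5)))/(2·12³·2000) = 8019/390625 rad
Load 2 — applied couple M₀=19 kN·m at a=6 m (b=L-a=6):
  θ_2 = (R_Ax²/2 - M_Ax - M₀(x-a))/EI  [x>a] with R_A=19/8, M_A=19/4 = ((19/8)·(48/5)²/2 - (19/4)·(48/5) - 19·((48/5)-6))/2000 = -57/25000 rad
Superposition: θ = Σ θ_i = 57027/3125000 rad ≈ 0.018249 rad

θ(48/5) = 57027/3125000 rad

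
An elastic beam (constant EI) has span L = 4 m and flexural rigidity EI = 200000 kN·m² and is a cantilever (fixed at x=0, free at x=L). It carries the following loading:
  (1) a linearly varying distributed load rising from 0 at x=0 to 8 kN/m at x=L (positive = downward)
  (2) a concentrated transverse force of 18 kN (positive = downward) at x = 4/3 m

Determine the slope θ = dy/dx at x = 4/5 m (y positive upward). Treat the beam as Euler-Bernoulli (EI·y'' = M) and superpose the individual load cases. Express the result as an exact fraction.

θ(4/5) = -4979/23437500 rad

Load 1 — triangular load w₀=8 kN/m (0→w₀ over full span):
  θ_1 = (w₀Lx²/4-w₀L²x/3-w₀x⁴/(24L))/EI = (8·4·(4/5)²/4-8·4²·(4/5)/3-8·(4/5)⁴/(24·4))/200000 = -851/5859375 rad
Load 2 — point force P=18 kN at a=4/3 m (b=L-a=8/3):
  θ_2 = -Px(2a-x)/(2EI)  [x≤a] = -18·(4/5)·(2·(4/3)-(4/5))/(2·200000) = -21/312500 rad
Superposition: θ = Σ θ_i = -4979/23437500 rad ≈ -0.000212 rad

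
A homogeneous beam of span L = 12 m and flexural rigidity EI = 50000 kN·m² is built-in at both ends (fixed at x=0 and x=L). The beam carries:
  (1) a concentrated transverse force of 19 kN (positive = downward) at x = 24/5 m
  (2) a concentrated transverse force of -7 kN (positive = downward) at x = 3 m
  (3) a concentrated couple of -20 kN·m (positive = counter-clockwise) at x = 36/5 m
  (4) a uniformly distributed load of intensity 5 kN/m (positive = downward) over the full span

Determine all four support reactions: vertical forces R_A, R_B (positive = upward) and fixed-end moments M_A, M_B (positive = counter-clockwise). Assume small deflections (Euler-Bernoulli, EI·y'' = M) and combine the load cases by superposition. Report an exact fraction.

Load 1 — point force P=19 kN at a=24/5 m (b=L-a=36/5):
  R_A = Pb²(3a+b)/L³ = 19·(36/5)²·(3·(24/5)+(36/5))/12³ = 1539/125 kN
  M_A = Pab²/L² = 19·(24/5)·(36/5)²/12² = 4104/125 kN·m
  R_B = Pa²(a+3b)/L³ = 19·(24/5)²·((24/5)+3·(36/5))/12³ = 836/125 kN
  M_B = -Pa²b/L² = -19·(24/5)²·(36/5)/12² = -2736/125 kN·m
Load 2 — point force P=-7 kN at a=3 m (b=L-a=9):
  R_A = Pb²(3a+b)/L³ = (-7)·9²·(3·3+9)/12³ = -189/32 kN
  M_A = Pab²/L² = (-7)·3·9²/12² = -189/16 kN·m
  R_B = Pa²(a+3b)/L³ = (-7)·3²·(3+3·9)/12³ = -35/32 kN
  M_B = -Pa²b/L² = -(-7)·3²·9/12² = 63/16 kN·m
Load 3 — applied couple M₀=-20 kN·m at a=36/5 m (b=L-a=24/5):
  R_A = 6M₀ab/L³ = 6·(-20)·(36/5)·(24/5)/12³ = -12/5 kN
  M_A = M₀b(2a-b)/L² = (-20)·(24/5)·(2·(36/5)-(24/5))/12² = -32/5 kN·m
  R_B = -6M₀ab/L³ = -6·(-20)·(36/5)·(24/5)/12³ = 12/5 kN
  M_B = M₀a(2b-a)/L² = (-20)·(36/5)·(2·(24/5)-(36/5))/12² = -12/5 kN·m
Load 4 — uniform load w=5 kN/m over full span:
  R_A = wL/2 = 5·12/2 = 30 kN
  M_A = wL²/12 = 5·12²/12 = 60 kN·m
  R_B = wL/2 = 5·12/2 = 30 kN
  M_B = -wL²/12 = -5·12²/12 = -60 kN·m
Superposition: R_A = 136023/4000 kN, M_A = 149239/2000 kN·m, R_B = 151977/4000 kN, M_B = -160701/2000 kN·m

R_A = 136023/4000 kN, M_A = 149239/2000 kN·m, R_B = 151977/4000 kN, M_B = -160701/2000 kN·m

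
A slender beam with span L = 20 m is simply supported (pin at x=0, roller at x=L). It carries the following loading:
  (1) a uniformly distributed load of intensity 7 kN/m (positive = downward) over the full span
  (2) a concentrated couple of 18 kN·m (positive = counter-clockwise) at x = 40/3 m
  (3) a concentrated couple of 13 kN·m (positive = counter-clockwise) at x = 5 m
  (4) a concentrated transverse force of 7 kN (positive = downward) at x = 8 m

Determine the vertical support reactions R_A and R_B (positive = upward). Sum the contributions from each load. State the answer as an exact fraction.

Load 1 — uniform load w=7 kN/m over full span:
  R_A = wL/2 = 7·20/2 = 70 kN
  R_B = wL/2 = 7·20/2 = 70 kN
Load 2 — applied couple M₀=18 kN·m at a=40/3 m (b=L-a=20/3):
  R_A = M₀/L = 18/20 = 9/10 kN
  R_B = -M₀/L = -18/20 = -9/10 kN
Load 3 — applied couple M₀=13 kN·m at a=5 m (b=L-a=15):
  R_A = M₀/L = 13/20 kN
  R_B = -M₀/L = -13/20 kN
Load 4 — point force P=7 kN at a=8 m (b=L-a=12):
  R_A = Pb/L = 7·12/20 = 21/5 kN
  R_B = Pa/L = 7·8/20 = 14/5 kN
Superposition: R_A = 303/4 kN, R_B = 285/4 kN

R_A = 303/4 kN, R_B = 285/4 kN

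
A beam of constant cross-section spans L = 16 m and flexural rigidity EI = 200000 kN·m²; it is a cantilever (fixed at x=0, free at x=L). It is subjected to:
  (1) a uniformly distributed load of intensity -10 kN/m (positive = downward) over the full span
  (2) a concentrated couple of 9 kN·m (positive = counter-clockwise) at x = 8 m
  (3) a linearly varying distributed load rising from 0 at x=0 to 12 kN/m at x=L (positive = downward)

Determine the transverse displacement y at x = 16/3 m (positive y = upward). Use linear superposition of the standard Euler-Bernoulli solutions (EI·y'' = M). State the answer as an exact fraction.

y(16/3) = 46718/3796875 m

Load 1 — uniform load w=-10 kN/m over full span:
  y_1 = -wx²(x²-4Lx+6L²)/(24EI) = -(-10)·(16/3)²·((16/3)²-4·16·(16/3)+6·16²)/(24·200000) = 11008/151875 m
Load 2 — applied couple M₀=9 kN·m at a=8 m (b=L-a=8):
  y_2 = M₀x²/(2EI)  [x≤a] = 9·(16/3)²/(2·200000) = 2/3125 m
Load 3 — triangular load w₀=12 kN/m (0→w₀ over full span):
  y_3 = (w₀Lx³/12-w₀L²x²/6-w₀x⁵/(120L))/EI = (12·16·(16/3)³/12-12·16²·(16/3)²/6-12·(16/3)⁵/(120·16))/200000 = -230912/3796875 m
Superposition: y = Σ y_i = 46718/3796875 m ≈ 0.012304 m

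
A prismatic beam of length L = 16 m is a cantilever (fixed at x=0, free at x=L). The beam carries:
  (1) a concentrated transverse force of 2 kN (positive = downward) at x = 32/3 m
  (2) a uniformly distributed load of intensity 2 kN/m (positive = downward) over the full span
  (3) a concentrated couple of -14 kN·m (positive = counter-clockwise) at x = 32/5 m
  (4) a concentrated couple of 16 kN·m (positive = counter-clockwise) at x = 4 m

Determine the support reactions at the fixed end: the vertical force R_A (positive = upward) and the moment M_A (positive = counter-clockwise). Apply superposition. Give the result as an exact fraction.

Load 1 — point force P=2 kN at a=32/3 m (b=L-a=16/3):
  R_A = P = 2 kN
  M_A = Pa = 2·(32/3) = 64/3 kN·m
Load 2 — uniform load w=2 kN/m over full span:
  R_A = wL = 2·16 = 32 kN
  M_A = wL²/2 = 2·16²/2 = 256 kN·m
Load 3 — applied couple M₀=-14 kN·m at a=32/5 m (b=L-a=48/5):
  R_A = 0 kN
  M_A = -M₀ = -(-14) = 14 kN·m
Load 4 — applied couple M₀=16 kN·m at a=4 m (b=L-a=12):
  R_A = 0 kN
  M_A = -M₀ = -16 kN·m
Superposition: R_A = 34 kN, M_A = 826/3 kN·m

R_A = 34 kN, M_A = 826/3 kN·m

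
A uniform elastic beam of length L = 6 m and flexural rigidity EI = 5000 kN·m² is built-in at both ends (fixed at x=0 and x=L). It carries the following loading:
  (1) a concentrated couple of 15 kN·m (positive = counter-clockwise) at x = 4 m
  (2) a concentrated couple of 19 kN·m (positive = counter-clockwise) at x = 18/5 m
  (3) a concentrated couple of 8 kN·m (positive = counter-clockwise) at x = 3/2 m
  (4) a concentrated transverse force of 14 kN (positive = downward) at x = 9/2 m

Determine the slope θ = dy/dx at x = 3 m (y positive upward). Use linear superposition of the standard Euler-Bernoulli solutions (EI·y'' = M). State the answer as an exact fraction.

Load 1 — applied couple M₀=15 kN·m at a=4 m (b=L-a=2):
  θ_1 = (R_Ax²/2 - M_Ax)/EI  [x≤a] with R_A=10/3, M_A=5 = ((10/3)·3²/2 - 5·3)/5000 = 0 rad
Load 2 — applied couple M₀=19 kN·m at a=18/5 m (b=L-a=12/5):
  θ_2 = (R_Ax²/2 - M_Ax)/EI  [x≤a] with R_A=114/25, M_A=152/25 = ((114/25)·3²/2 - (152/25)·3)/5000 = 57/125000 rad
Load 3 — applied couple M₀=8 kN·m at a=3/2 m (b=L-a=9/2):
  θ_3 = (R_Ax²/2 - M_Ax - M₀(x-a))/EI  [x>a] with R_A=3/2, M_A=-3/2 = ((3/2)·3²/2 - (-3/2)·3 - 8·(3-(3/2)))/5000 = -3/20000 rad
Load 4 — point force P=14 kN at a=9/2 m (b=L-a=3/2):
  θ_4 = -Pb²x(2aL-(3a+b)x)/(2L³EI)  [x≤a] = -14·(3/2)²·3·(2·(9/2)·6-(3·(9/2)+(3/2))·3)/(2·6³·5000) = -63/160000 rad
Superposition: θ = Σ θ_i = -351/4000000 rad ≈ -0.000088 rad

θ(3) = -351/4000000 rad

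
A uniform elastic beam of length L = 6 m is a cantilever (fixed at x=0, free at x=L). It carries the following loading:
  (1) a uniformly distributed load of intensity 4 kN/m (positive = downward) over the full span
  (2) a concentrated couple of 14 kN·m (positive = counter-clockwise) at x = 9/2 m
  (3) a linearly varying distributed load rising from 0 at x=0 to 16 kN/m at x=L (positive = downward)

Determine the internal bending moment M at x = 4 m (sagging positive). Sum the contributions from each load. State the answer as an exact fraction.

M(4) = -202/9 kN·m

Load 1 — uniform load w=4 kN/m over full span:
  M_1 = -w(L-x)²/2 = -4·(6-4)²/2 = -8 kN·m
Load 2 — applied couple M₀=14 kN·m at a=9/2 m (b=L-a=3/2):
  M_2 = M₀  [x≤a] = 14 = 14 kN·m
Load 3 — triangular load w₀=16 kN/m (0→w₀ over full span):
  M_3 = w₀Lx/2 - w₀L²/3 - w₀x³/(6L) = 16·6·4/2 - 16·6²/3 - 16·4³/(6·6) = -256/9 kN·m
Superposition: M = Σ M_i = -202/9 kN·m ≈ -22.444444 kN·m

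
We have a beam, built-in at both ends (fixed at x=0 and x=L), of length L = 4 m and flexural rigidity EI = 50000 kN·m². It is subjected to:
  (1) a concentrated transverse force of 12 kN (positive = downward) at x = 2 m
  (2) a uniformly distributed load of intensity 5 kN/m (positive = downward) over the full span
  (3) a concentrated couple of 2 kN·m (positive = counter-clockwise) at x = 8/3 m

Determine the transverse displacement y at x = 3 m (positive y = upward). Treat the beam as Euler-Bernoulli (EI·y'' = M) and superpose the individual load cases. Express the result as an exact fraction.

Load 1 — point force P=12 kN at a=2 m (b=L-a=2):
  y_1 = -Pa²(L-x)²(3bL-(3b+a)(L-x))/(6L³EI)  [x>a] = -12·2²·(4-3)²·(3·2·4-(3·2+2)·(4-3))/(6·4³·50000) = -1/25000 m
Load 2 — uniform load w=5 kN/m over full span:
  y_2 = -wx²(L-x)²/(24EI) = -5·3²·(4-3)²/(24·50000) = -3/80000 m
Load 3 — applied couple M₀=2 kN·m at a=8/3 m (b=L-a=4/3):
  y_3 = (R_Ax³/6 - M_Ax²/2 - M₀(x-a)²/2)/EI  [x>a] with R_A=2/3, M_A=2/3 = ((2/3)·3³/6 - (2/3)·3²/2 - 2·(3-(8/3))²/2)/50000 = -1/450000 m
Superposition: y = Σ y_i = -287/3600000 m ≈ -0.000080 m

y(3) = -287/3600000 m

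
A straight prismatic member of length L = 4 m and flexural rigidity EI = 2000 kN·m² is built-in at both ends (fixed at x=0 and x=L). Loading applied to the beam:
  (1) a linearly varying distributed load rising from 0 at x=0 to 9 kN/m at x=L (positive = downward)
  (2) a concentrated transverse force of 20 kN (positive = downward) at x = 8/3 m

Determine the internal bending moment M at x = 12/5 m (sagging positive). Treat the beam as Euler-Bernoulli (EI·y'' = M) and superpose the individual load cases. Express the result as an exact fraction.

Load 1 — triangular load w₀=9 kN/m (0→w₀ over full span):
  M_1 = 3w₀Lx/20 - w₀L²/30 - w₀x³/(6L) = 3·9·4·(12/5)/20 - 9·4²/30 - 9·(12/5)³/(6·4) = 372/125 kN·m
Load 2 — point force P=20 kN at a=8/3 m (b=L-a=4/3):
  M_2 = Pb²(3a+b)x/L³ - Pab²/L²  [x≤a] = 20·(4/3)²·(3·(8/3)+(4/3))·(12/5)/4³ - 20·(8/3)·(4/3)²/4² = 176/27 kN·m
Superposition: M = Σ M_i = 32044/3375 kN·m ≈ 9.494519 kN·m

M(12/5) = 32044/3375 kN·m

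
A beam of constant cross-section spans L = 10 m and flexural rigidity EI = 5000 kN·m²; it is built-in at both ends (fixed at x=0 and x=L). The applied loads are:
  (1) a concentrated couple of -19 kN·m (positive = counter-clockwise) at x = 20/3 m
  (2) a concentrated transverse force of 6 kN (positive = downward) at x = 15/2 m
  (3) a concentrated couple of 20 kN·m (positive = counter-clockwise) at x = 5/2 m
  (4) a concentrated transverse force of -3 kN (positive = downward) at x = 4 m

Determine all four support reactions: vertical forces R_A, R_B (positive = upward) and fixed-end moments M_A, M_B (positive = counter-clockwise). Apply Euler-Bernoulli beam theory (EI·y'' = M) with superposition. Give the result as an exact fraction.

Load 1 — applied couple M₀=-19 kN·m at a=20/3 m (b=L-a=10/3):
  R_A = 6M₀ab/L³ = 6·(-19)·(20/3)·(10/3)/10³ = -38/15 kN
  M_A = M₀b(2a-b)/L² = (-19)·(10/3)·(2·(20/3)-(10/3))/10² = -19/3 kN·m
  R_B = -6M₀ab/L³ = -6·(-19)·(20/3)·(10/3)/10³ = 38/15 kN
  M_B = M₀a(2b-a)/L² = (-19)·(20/3)·(2·(10/3)-(20/3))/10² = 0 kN·m
Load 2 — point force P=6 kN at a=15/2 m (b=L-a=5/2):
  R_A = Pb²(3a+b)/L³ = 6·(5/2)²·(3·(15/2)+(5/2))/10³ = 15/16 kN
  M_A = Pab²/L² = 6·(15/2)·(5/2)²/10² = 45/16 kN·m
  R_B = Pa²(a+3b)/L³ = 6·(15/2)²·((15/2)+3·(5/2))/10³ = 81/16 kN
  M_B = -Pa²b/L² = -6·(15/2)²·(5/2)/10² = -135/16 kN·m
Load 3 — applied couple M₀=20 kN·m at a=5/2 m (b=L-a=15/2):
  R_A = 6M₀ab/L³ = 6·20·(5/2)·(15/2)/10³ = 9/4 kN
  M_A = M₀b(2a-b)/L² = 20·(15/2)·(2·(5/2)-(15/2))/10² = -15/4 kN·m
  R_B = -6M₀ab/L³ = -6·20·(5/2)·(15/2)/10³ = -9/4 kN
  M_B = M₀a(2b-a)/L² = 20·(5/2)·(2·(15/2)-(5/2))/10² = 25/4 kN·m
Load 4 — point force P=-3 kN at a=4 m (b=L-a=6):
  R_A = Pb²(3a+b)/L³ = (-3)·6²·(3·4+6)/10³ = -243/125 kN
  M_A = Pab²/L² = (-3)·4·6²/10² = -108/25 kN·m
  R_B = Pa²(a+3b)/L³ = (-3)·4²·(4+3·6)/10³ = -132/125 kN
  M_B = -Pa²b/L² = -(-3)·4²·6/10² = 72/25 kN·m
Superposition: R_A = -7739/6000 kN, M_A = -13909/1200 kN·m, R_B = 25739/6000 kN, M_B = 277/400 kN·m

R_A = -7739/6000 kN, M_A = -13909/1200 kN·m, R_B = 25739/6000 kN, M_B = 277/400 kN·m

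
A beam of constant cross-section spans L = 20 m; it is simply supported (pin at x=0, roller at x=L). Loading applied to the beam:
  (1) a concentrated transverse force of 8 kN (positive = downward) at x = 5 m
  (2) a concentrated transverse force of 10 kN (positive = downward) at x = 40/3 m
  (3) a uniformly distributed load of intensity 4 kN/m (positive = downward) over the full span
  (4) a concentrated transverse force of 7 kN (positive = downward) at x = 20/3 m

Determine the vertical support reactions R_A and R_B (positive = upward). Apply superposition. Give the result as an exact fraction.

Load 1 — point force P=8 kN at a=5 m (b=L-a=15):
  R_A = Pb/L = 8·15/20 = 6 kN
  R_B = Pa/L = 8·5/20 = 2 kN
Load 2 — point force P=10 kN at a=40/3 m (b=L-a=20/3):
  R_A = Pb/L = 10·(20/3)/20 = 10/3 kN
  R_B = Pa/L = 10·(40/3)/20 = 20/3 kN
Load 3 — uniform load w=4 kN/m over full span:
  R_A = wL/2 = 4·20/2 = 40 kN
  R_B = wL/2 = 4·20/2 = 40 kN
Load 4 — point force P=7 kN at a=20/3 m (b=L-a=40/3):
  R_A = Pb/L = 7·(40/3)/20 = 14/3 kN
  R_B = Pa/L = 7·(20/3)/20 = 7/3 kN
Superposition: R_A = 54 kN, R_B = 51 kN

R_A = 54 kN, R_B = 51 kN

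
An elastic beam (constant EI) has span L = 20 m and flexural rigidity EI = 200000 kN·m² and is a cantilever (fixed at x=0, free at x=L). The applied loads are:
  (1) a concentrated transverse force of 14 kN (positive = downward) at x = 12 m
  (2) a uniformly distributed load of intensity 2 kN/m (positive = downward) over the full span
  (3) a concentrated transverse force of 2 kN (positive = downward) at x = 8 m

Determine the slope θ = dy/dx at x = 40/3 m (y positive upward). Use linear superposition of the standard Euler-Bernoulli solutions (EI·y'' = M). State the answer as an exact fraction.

θ(40/3) = -18427/1012500 rad

Load 1 — point force P=14 kN at a=12 m (b=L-a=8):
  θ_1 = -Pa²/(2EI)  [x>a] = -14·12²/(2·200000) = -63/12500 rad
Load 2 — uniform load w=2 kN/m over full span:
  θ_2 = -wx(x²-3Lx+3L²)/(6EI) = -2·(40/3)·((40/3)²-3·20·(40/3)+3·20²)/(6·200000) = -26/2025 rad
Load 3 — point force P=2 kN at a=8 m (b=L-a=12):
  θ_3 = -Pa²/(2EI)  [x>a] = -2·8²/(2·200000) = -1/3125 rad
Superposition: θ = Σ θ_i = -18427/1012500 rad ≈ -0.018200 rad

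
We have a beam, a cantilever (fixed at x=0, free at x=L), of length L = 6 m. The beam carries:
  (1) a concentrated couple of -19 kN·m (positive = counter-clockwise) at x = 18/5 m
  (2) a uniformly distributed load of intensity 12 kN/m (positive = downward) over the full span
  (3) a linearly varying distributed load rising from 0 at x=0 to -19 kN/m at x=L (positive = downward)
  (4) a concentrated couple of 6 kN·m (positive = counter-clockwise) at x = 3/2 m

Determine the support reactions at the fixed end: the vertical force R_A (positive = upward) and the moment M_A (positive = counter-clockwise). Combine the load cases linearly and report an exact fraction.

Load 1 — applied couple M₀=-19 kN·m at a=18/5 m (b=L-a=12/5):
  R_A = 0 kN
  M_A = -M₀ = -(-19) = 19 kN·m
Load 2 — uniform load w=12 kN/m over full span:
  R_A = wL = 12·6 = 72 kN
  M_A = wL²/2 = 12·6²/2 = 216 kN·m
Load 3 — triangular load w₀=-19 kN/m (0→w₀ over full span):
  R_A = w₀L/2 = (-19)·6/2 = -57 kN
  M_A = w₀L²/3 = (-19)·6²/3 = -228 kN·m
Load 4 — applied couple M₀=6 kN·m at a=3/2 m (b=L-a=9/2):
  R_A = 0 kN
  M_A = -M₀ = -6 kN·m
Superposition: R_A = 15 kN, M_A = 1 kN·m

R_A = 15 kN, M_A = 1 kN·m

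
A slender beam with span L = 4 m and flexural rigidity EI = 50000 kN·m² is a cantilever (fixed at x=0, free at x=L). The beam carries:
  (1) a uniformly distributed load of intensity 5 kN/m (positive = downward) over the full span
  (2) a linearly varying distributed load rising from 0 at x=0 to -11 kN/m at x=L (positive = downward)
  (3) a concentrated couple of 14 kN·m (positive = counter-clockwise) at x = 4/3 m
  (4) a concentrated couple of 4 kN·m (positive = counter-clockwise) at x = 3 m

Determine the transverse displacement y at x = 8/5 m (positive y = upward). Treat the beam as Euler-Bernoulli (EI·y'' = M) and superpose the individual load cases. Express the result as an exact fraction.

y(8/5) = 386237/439453125 m

Load 1 — uniform load w=5 kN/m over full span:
  y_1 = -wx²(x²-4Lx+6L²)/(24EI) = -5·(8/5)²·((8/5)²-4·4·(8/5)+6·4²)/(24·50000) = -304/390625 m
Load 2 — triangular load w₀=-11 kN/m (0→w₀ over full span):
  y_2 = (w₀Lx³/12-w₀L²x²/6-w₀x⁵/(120L))/EI = ((-11)·4·(8/5)³/12-(-11)·4²·(8/5)²/6-(-11)·(8/5)⁵/(120·4))/50000 = 176704/146484375 m
Load 3 — applied couple M₀=14 kN·m at a=4/3 m (b=L-a=8/3):
  y_3 = M₀a(2x-a)/(2EI)  [x>a] = 14·(4/3)·(2·(8/5)-(4/3))/(2·50000) = 49/140625 m
Load 4 — applied couple M₀=4 kN·m at a=3 m (b=L-a=1):
  y_4 = M₀x²/(2EI)  [x≤a] = 4·(8/5)²/(2·50000) = 8/78125 m
Superposition: y = Σ y_i = 386237/439453125 m ≈ 0.000879 m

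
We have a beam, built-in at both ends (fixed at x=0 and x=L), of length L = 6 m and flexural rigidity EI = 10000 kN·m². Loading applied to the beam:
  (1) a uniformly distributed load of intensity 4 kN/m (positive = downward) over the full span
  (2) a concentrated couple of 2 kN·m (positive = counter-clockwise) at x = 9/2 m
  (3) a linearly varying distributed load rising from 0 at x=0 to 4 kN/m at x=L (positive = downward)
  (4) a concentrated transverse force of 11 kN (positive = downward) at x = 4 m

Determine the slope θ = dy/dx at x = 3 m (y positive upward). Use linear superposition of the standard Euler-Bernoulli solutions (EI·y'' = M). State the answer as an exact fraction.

Load 1 — uniform load w=4 kN/m over full span:
  θ_1 = -wx(L-x)(L-2x)/(12EI) = -4·3·(6-3)·(6-2·3)/(12·10000) = 0 rad
Load 2 — applied couple M₀=2 kN·m at a=9/2 m (b=L-a=3/2):
  θ_2 = (R_Ax²/2 - M_Ax)/EI  [x≤a] with R_A=3/8, M_A=5/8 = ((3/8)·3²/2 - (5/8)·3)/10000 = -3/160000 rad
Load 3 — triangular load w₀=4 kN/m (0→w₀ over full span):
  θ_3 = -w₀(2x(L-x)(L-2x)(x+2L)+x²(L-x)²)/(120LEI) = -4·(2·3·(6-3)·(6-2·3)·(3+2·6)+3²·(6-3)²)/(120·6·10000) = -9/200000 rad
Load 4 — point force P=11 kN at a=4 m (b=L-a=2):
  θ_4 = -Pb²x(2aL-(3a+b)x)/(2L³EI)  [x≤a] = -11·2²·3·(2·4·6-(3·4+2)·3)/(2·6³·10000) = -11/60000 rad
Superposition: θ = Σ θ_i = -593/2400000 rad ≈ -0.000247 rad

θ(3) = -593/2400000 rad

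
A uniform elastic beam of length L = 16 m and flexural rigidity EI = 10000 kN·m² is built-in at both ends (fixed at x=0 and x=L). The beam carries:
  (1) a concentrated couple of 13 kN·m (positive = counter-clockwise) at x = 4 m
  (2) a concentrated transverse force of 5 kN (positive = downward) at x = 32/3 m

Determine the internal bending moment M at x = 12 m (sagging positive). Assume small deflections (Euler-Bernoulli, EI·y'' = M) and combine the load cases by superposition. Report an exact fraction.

Load 1 — applied couple M₀=13 kN·m at a=4 m (b=L-a=12):
  M_1 = R_Ax - M_A - M₀  [x>a] with R_A=117/128, M_A=-39/16 = (117/128)·12 - (-39/16) - 13 = 13/32 kN·m
Load 2 — point force P=5 kN at a=32/3 m (b=L-a=16/3):
  M_2 = Pa²(a+3b)(L-x)/L³ - Pa²b/L²  [x>a] = 5·(32/3)²·((32/3)+3·(16/3))·(16-12)/16³ - 5·(32/3)²·(16/3)/16² = 80/27 kN·m
Superposition: M = Σ M_i = 2911/864 kN·m ≈ 3.369213 kN·m

M(12) = 2911/864 kN·m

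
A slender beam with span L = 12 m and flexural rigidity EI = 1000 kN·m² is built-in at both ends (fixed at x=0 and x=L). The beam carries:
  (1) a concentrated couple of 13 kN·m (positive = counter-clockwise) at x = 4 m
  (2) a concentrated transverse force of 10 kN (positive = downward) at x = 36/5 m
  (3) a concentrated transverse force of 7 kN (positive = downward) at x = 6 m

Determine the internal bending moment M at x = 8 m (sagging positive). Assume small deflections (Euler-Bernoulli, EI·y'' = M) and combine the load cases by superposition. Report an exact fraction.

Load 1 — applied couple M₀=13 kN·m at a=4 m (b=L-a=8):
  M_1 = R_Ax - M_A - M₀  [x>a] with R_A=13/9, M_A=0 = (13/9)·8 - 0 - 13 = -13/9 kN·m
Load 2 — point force P=10 kN at a=36/5 m (b=L-a=24/5):
  M_2 = Pa²(a+3b)(L-x)/L³ - Pa²b/L²  [x>a] = 10·(36/5)²·((36/5)+3·(24/5))·(12-8)/12³ - 10·(36/5)²·(24/5)/12² = 216/25 kN·m
Load 3 — point force P=7 kN at a=6 m (b=L-a=6):
  M_3 = Pa²(a+3b)(L-x)/L³ - Pa²b/L²  [x>a] = 7·6²·(6+3·6)·(12-8)/12³ - 7·6²·6/12² = 7/2 kN·m
Superposition: M = Σ M_i = 4813/450 kN·m ≈ 10.695556 kN·m

M(8) = 4813/450 kN·m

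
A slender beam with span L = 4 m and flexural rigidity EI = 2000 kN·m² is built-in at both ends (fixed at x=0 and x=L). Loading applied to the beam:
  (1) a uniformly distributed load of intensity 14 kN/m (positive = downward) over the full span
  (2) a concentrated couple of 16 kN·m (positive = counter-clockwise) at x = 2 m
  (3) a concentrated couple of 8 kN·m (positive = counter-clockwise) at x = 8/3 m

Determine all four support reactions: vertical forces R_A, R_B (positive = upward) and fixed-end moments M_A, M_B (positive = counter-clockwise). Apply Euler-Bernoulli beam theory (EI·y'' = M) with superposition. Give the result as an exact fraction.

Load 1 — uniform load w=14 kN/m over full span:
  R_A = wL/2 = 14·4/2 = 28 kN
  M_A = wL²/12 = 14·4²/12 = 56/3 kN·m
  R_B = wL/2 = 14·4/2 = 28 kN
  M_B = -wL²/12 = -14·4²/12 = -56/3 kN·m
Load 2 — applied couple M₀=16 kN·m at a=2 m (b=L-a=2):
  R_A = 6M₀ab/L³ = 6·16·2·2/4³ = 6 kN
  M_A = M₀b(2a-b)/L² = 16·2·(2·2-2)/4² = 4 kN·m
  R_B = -6M₀ab/L³ = -6·16·2·2/4³ = -6 kN
  M_B = M₀a(2b-a)/L² = 16·2·(2·2-2)/4² = 4 kN·m
Load 3 — applied couple M₀=8 kN·m at a=8/3 m (b=L-a=4/3):
  R_A = 6M₀ab/L³ = 6·8·(8/3)·(4/3)/4³ = 8/3 kN
  M_A = M₀b(2a-b)/L² = 8·(4/3)·(2·(8/3)-(4/3))/4² = 8/3 kN·m
  R_B = -6M₀ab/L³ = -6·8·(8/3)·(4/3)/4³ = -8/3 kN
  M_B = M₀a(2b-a)/L² = 8·(8/3)·(2·(4/3)-(8/3))/4² = 0 kN·m
Superposition: R_A = 110/3 kN, M_A = 76/3 kN·m, R_B = 58/3 kN, M_B = -44/3 kN·m

R_A = 110/3 kN, M_A = 76/3 kN·m, R_B = 58/3 kN, M_B = -44/3 kN·m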